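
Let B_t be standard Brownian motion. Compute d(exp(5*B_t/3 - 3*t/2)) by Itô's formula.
d(exp(5*B_t/3 - 3*t/2)) = (-exp(5*B_t/3 - 3*t/2)/9) dt + (5*exp(5*B_t/3 - 3*t/2)/3) dB_t

Itô's formula for f(t, x): d f(t, B_t) = (f_t + (1/2) f_xx) dt + f_x dB_t. Compute partials of f(t, x) = exp(-3*t/2 + 5*x/3):
  f_t(t,x)  = -3*exp(-3*t/2 + 5*x/3)/2
  f_x(t,x)  = 5*exp(-3*t/2 + 5*x/3)/3
  f_xx(t,x) = 25*exp(-3*t/2 + 5*x/3)/9
Assemble drift = f_t + (1/2) f_xx = -exp(-3*t/2 + 5*x/3)/9 and diffusion = f_x = 5*exp(-3*t/2 + 5*x/3)/3. Substituting x = B_t:
  d(exp(5*B_t/3 - 3*t/2)) = (-exp(5*B_t/3 - 3*t/2)/9) dt + (5*exp(5*B_t/3 - 3*t/2)/3) dB_t.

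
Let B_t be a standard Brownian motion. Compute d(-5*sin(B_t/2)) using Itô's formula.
d(-5*sin(B_t/2)) = (5*sin(B_t/2)/8) dt + (-5*cos(B_t/2)/2) dB_t

Itô's formula for f(B_t) gives d f(B_t) = f'(B_t) dB_t + (1/2) f''(B_t) dt. Compute derivatives of f(x) = -5*sin(x/2):
  f'(x)  = -5*cos(x/2)/2
  f''(x) = 5*sin(x/2)/4
Substitute x = B_t and multiply the f'' term by 1/2:
  drift     = (1/2) * (5*sin(x/2)/4) evaluated at B_t = 5*sin(B_t/2)/8
  diffusion = (-5*cos(x/2)/2) evaluated at B_t = -5*cos(B_t/2)/2
Therefore d(-5*sin(B_t/2)) = (5*sin(B_t/2)/8) dt + (-5*cos(B_t/2)/2) dB_t.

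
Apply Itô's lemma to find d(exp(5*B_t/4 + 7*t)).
d(exp(5*B_t/4 + 7*t)) = (249*exp(5*B_t/4 + 7*t)/32) dt + (5*exp(5*B_t/4 + 7*t)/4) dB_t

Itô's formula for f(t, x): d f(t, B_t) = (f_t + (1/2) f_xx) dt + f_x dB_t. Compute partials of f(t, x) = exp(7*t + 5*x/4):
  f_t(t,x)  = 7*exp(7*t + 5*x/4)
  f_x(t,x)  = 5*exp(7*t + 5*x/4)/4
  f_xx(t,x) = 25*exp(7*t + 5*x/4)/16
Assemble drift = f_t + (1/2) f_xx = 249*exp(7*t + 5*x/4)/32 and diffusion = f_x = 5*exp(7*t + 5*x/4)/4. Substituting x = B_t:
  d(exp(5*B_t/4 + 7*t)) = (249*exp(5*B_t/4 + 7*t)/32) dt + (5*exp(5*B_t/4 + 7*t)/4) dB_t.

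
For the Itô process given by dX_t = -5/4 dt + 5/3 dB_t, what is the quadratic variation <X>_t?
<X>_t = 25*t/9

For an Itô process dX_t = a(t) dt + b(t) dB_t, the quadratic variation is <X>_t = int_0^t b(s)^2 ds (the drift term does not contribute). Here b(s) = 5/3, so
  b(s)^2 = 25/9.
Integrating from 0 to t:
  <X>_t = int_0^t (25/9) ds = 25*t/9.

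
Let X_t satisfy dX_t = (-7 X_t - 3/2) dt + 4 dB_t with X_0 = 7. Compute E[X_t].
E[X_t] = -3/14 + 101*exp(-7*t)/14

Taking expectations and using E[dB_t] = 0, the mean m(t) = E[X_t] satisfies the ODE m'(t) = a m(t) + b with m(0) = x_0. With a = -7, b = -3/2, x_0 = 7, the solution is
  m(t) = x_0 * exp(a t) + (b/a) * (exp(a t) - 1)
       = 7 * exp((-7) t) + ((-3/2)/(-7)) * (exp((-7) t) - 1)
       = -3/14 + 101*exp(-7*t)/14.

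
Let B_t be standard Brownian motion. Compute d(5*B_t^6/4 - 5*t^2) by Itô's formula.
d(5*B_t^6/4 - 5*t^2) = (75*B_t^4/4 - 10*t) dt + (15*B_t^5/2) dB_t

Itô's formula for f(t, x): d f(t, B_t) = (f_t + (1/2) f_xx) dt + f_x dB_t. Compute partials of f(t, x) = -5*t^2 + 5*x^6/4:
  f_t(t,x)  = -10*t
  f_x(t,x)  = 15*x^5/2
  f_xx(t,x) = 75*x^4/2
Assemble drift = f_t + (1/2) f_xx = -10*t + 75*x^4/4 and diffusion = f_x = 15*x^5/2. Substituting x = B_t:
  d(5*B_t^6/4 - 5*t^2) = (75*B_t^4/4 - 10*t) dt + (15*B_t^5/2) dB_t.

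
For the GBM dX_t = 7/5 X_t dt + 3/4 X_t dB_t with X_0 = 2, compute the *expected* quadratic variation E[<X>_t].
E[<X>_t] = 180*exp(269*t/80)/269 - 180/269

<X>_t = int_0^t ((3/4) * X_s)^2 ds. Taking expectation inside the integral: E[<X>_t] = (3/4)^2 * int_0^t E[X_s^2] ds. For GBM, E[X_s^2] = x_0^2 * exp((2 mu + sigma^2) s). Integrating:
  E[<X>_t] = (3/4)^2 * 2^2 * (exp((2*(7/5) + (3/4)^2) t) - 1) / (2*(7/5) + (3/4)^2)
           = (3/4)^2 * 2^2 * (exp((269/80) t) - 1) / (269/80) = 180*exp(269*t/80)/269 - 180/269.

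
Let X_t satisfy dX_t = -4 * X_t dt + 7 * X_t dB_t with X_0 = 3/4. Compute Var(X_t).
Var(X_t) = (9*exp(49*t) - 9)*exp(-8*t)/16

For GBM dX = mu X dt + sigma X dB with X_0 = x_0, apply Itô to Y = log X: dY = (mu - sigma^2/2) dt + sigma dB, so Y_t = log(x_0) + (mu - sigma^2/2) t + sigma B_t and hence X_t = x_0 * exp((mu - sigma^2/2) t + sigma B_t).
With mu = -4, sigma = 7, x_0 = 3/4, this gives:
  X_t = 3/4 * exp((-57/2) * t + (7) * B_t).
Since sigma*B_t ~ Normal(0, sigma^2 t), E[exp(sigma*B_t)] = exp(sigma^2 t / 2); so E[X_t] = x_0 * exp((mu - sigma^2/2) t) * exp(sigma^2 t / 2) = x_0 * exp(mu t) = 3*exp(-4*t)/4.
Var(X_t) = E[X_t^2] - (E[X_t])^2 = x_0^2 * exp(2 mu t) * (exp(sigma^2 t) - 1) = (9*exp(49*t) - 9)*exp(-8*t)/16.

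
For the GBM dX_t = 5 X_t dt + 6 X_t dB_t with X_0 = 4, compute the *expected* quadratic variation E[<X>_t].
E[<X>_t] = 288*exp(46*t)/23 - 288/23

<X>_t = int_0^t (6 * X_s)^2 ds. Taking expectation inside the integral: E[<X>_t] = 6^2 * int_0^t E[X_s^2] ds. For GBM, E[X_s^2] = x_0^2 * exp((2 mu + sigma^2) s). Integrating:
  E[<X>_t] = 6^2 * 4^2 * (exp((2*5 + 6^2) t) - 1) / (2*5 + 6^2)
           = 6^2 * 4^2 * (exp(46 t) - 1) / 46 = 288*exp(46*t)/23 - 288/23.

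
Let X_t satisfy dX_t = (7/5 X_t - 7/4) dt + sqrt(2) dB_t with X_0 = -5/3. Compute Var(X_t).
Var(X_t) = 5*exp(14*t/5)/7 - 5/7

The variance V(t) = Var(X_t) satisfies V'(t) = 2 a V(t) + c^2 with V(0) = 0 (drift coefficient is linear in X, diffusion is constant). With a = 7/5, c = sqrt(2), the solution is
  V(t) = (c^2 / (2 a)) * (exp(2 a t) - 1)
       = (sqrt(2)^2 / (2*(7/5))) * (exp((14/5) t) - 1)
       = 5*exp(14*t/5)/7 - 5/7.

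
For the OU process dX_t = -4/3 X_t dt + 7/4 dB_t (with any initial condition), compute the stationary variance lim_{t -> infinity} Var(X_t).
lim Var(X_t) = 147/128

The OU SDE dX = -theta X dt + sigma dB admits the integrating factor exp(theta t): d(exp(theta t) X_t) = sigma exp(theta t) dB_t. Integrating from 0 to t gives X_t = x_0 * exp(-theta t) + sigma * int_0^t exp(-theta (t-s)) dB_s for any initial x_0. The Itô integral has variance (by the Itô isometry) sigma^2 * int_0^t exp(-2 theta (t - s)) ds = sigma^2 * (1 - exp(-2 theta t)) / (2 theta), independent of x_0.
With theta = 4/3, sigma = 7/4:
  Var(X_t) = (7/4)^2 * (1 - exp(-2*4/3 t)) / (2 * 4/3) = 147/128 - 147*exp(-8*t/3)/128.
As t -> infinity, exp(-2*4/3 t) -> 0, so the stationary variance is sigma^2 / (2 theta) = 147/128.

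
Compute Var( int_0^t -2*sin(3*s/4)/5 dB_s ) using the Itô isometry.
Var = 2*t/25 - 4*sin(3*t/2)/75

The Itô integral of a deterministic integrand f(s) has mean 0 because each increment f(s) * (B_{s+ds} - B_s) has mean 0. By the Itô isometry:
  Var( int_0^t f(s) dB_s ) = E[ (int_0^t f(s) dB_s)^2 ] = int_0^t f(s)^2 ds.
Here f(s) = -2*sin(3*s/4)/5, so f(s)^2 = 4*sin(3*s/4)^2/25. Integrate:
  int_0^t (4*sin(3*s/4)^2/25) ds = 2*t/25 - 4*sin(3*t/2)/75.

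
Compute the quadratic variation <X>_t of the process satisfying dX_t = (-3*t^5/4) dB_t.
<X>_t = 9*t^11/176

For an Itô process dX_t = a(t) dt + b(t) dB_t, the quadratic variation is <X>_t = int_0^t b(s)^2 ds (the drift term does not contribute). Here b(s) = -3*s^5/4, so
  b(s)^2 = 9*s^10/16.
Integrating from 0 to t:
  <X>_t = int_0^t (9*s^10/16) ds = 9*t^11/176.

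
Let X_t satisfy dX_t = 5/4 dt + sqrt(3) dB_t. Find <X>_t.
<X>_t = 3*t

For an Itô process dX_t = a(t) dt + b(t) dB_t, the quadratic variation is <X>_t = int_0^t b(s)^2 ds (the drift term does not contribute). Here b(s) = sqrt(3), so
  b(s)^2 = 3.
Integrating from 0 to t:
  <X>_t = int_0^t (3) ds = 3*t.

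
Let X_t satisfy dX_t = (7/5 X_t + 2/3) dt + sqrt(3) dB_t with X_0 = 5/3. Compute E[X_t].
E[X_t] = 15*exp(7*t/5)/7 - 10/21

Taking expectations and using E[dB_t] = 0, the mean m(t) = E[X_t] satisfies the ODE m'(t) = a m(t) + b with m(0) = x_0. With a = 7/5, b = 2/3, x_0 = 5/3, the solution is
  m(t) = x_0 * exp(a t) + (b/a) * (exp(a t) - 1)
       = (5/3) * exp((7/5) t) + ((2/3)/(7/5)) * (exp((7/5) t) - 1)
       = 15*exp(7*t/5)/7 - 10/21.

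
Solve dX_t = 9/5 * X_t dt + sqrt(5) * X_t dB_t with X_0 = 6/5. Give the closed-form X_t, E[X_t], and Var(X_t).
X_t = 6/5 * exp((-7/10) t + (sqrt(5)) B_t); E[X_t] = 6*exp(9*t/5)/5; Var(X_t) = 36*(exp(5*t) - 1)*exp(18*t/5)/25

For GBM dX = mu X dt + sigma X dB with X_0 = x_0, apply Itô to Y = log X: dY = (mu - sigma^2/2) dt + sigma dB, so Y_t = log(x_0) + (mu - sigma^2/2) t + sigma B_t and hence X_t = x_0 * exp((mu - sigma^2/2) t + sigma B_t).
With mu = 9/5, sigma = sqrt(5), x_0 = 6/5, this gives:
  X_t = 6/5 * exp((-7/10) * t + (sqrt(5)) * B_t).
Since sigma*B_t ~ Normal(0, sigma^2 t), E[exp(sigma*B_t)] = exp(sigma^2 t / 2); so E[X_t] = x_0 * exp((mu - sigma^2/2) t) * exp(sigma^2 t / 2) = x_0 * exp(mu t) = 6*exp(9*t/5)/5.
Var(X_t) = E[X_t^2] - (E[X_t])^2 = x_0^2 * exp(2 mu t) * (exp(sigma^2 t) - 1) = 36*(exp(5*t) - 1)*exp(18*t/5)/25.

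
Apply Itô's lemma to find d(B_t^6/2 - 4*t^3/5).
d(B_t^6/2 - 4*t^3/5) = (15*B_t^4/2 - 12*t^2/5) dt + (3*B_t^5) dB_t

Itô's formula for f(t, x): d f(t, B_t) = (f_t + (1/2) f_xx) dt + f_x dB_t. Compute partials of f(t, x) = -4*t^3/5 + x^6/2:
  f_t(t,x)  = -12*t^2/5
  f_x(t,x)  = 3*x^5
  f_xx(t,x) = 15*x^4
Assemble drift = f_t + (1/2) f_xx = -12*t^2/5 + 15*x^4/2 and diffusion = f_x = 3*x^5. Substituting x = B_t:
  d(B_t^6/2 - 4*t^3/5) = (15*B_t^4/2 - 12*t^2/5) dt + (3*B_t^5) dB_t.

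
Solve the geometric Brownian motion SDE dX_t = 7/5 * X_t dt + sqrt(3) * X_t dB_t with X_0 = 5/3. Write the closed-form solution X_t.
X_t = 5/3 * exp((-1/10) * t + (sqrt(3)) * B_t)

For GBM dX = mu X dt + sigma X dB with X_0 = x_0, apply Itô to Y = log X: dY = (mu - sigma^2/2) dt + sigma dB, so Y_t = log(x_0) + (mu - sigma^2/2) t + sigma B_t and hence X_t = x_0 * exp((mu - sigma^2/2) t + sigma B_t).
With mu = 7/5, sigma = sqrt(3), x_0 = 5/3, this gives:
  X_t = 5/3 * exp((-1/10) * t + (sqrt(3)) * B_t).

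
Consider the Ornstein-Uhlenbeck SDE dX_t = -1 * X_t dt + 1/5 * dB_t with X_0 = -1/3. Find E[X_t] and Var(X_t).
E[X_t] = -exp(-t)/3; Var(X_t) = 1/50 - exp(-2*t)/50

The OU SDE dX = -theta X dt + sigma dB admits the integrating factor exp(theta t): d(exp(theta t) X_t) = sigma exp(theta t) dB_t. Integrating from 0 to t:
  X_t = x_0 * exp(-theta t) + sigma * int_0^t exp(-theta (t-s)) dB_s.
The Itô integral has mean 0 and (by the Itô isometry) variance sigma^2 * int_0^t exp(-2 theta (t - s)) ds = sigma^2 * (1 - exp(-2 theta t)) / (2 theta).
With theta = 1, sigma = 1/5, x_0 = -1/3:
  E[X_t] = -1/3 * exp(-1 t) = -exp(-t)/3
  Var(X_t) = (1/5)^2 * (1 - exp(-2*1 t)) / (2 * 1) = 1/50 - exp(-2*t)/50.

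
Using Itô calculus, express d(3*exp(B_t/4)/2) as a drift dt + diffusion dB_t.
d(3*exp(B_t/4)/2) = (3*exp(B_t/4)/64) dt + (3*exp(B_t/4)/8) dB_t

Itô's formula for f(B_t) gives d f(B_t) = f'(B_t) dB_t + (1/2) f''(B_t) dt. Compute derivatives of f(x) = 3*exp(x/4)/2:
  f'(x)  = 3*exp(x/4)/8
  f''(x) = 3*exp(x/4)/32
Substitute x = B_t and multiply the f'' term by 1/2:
  drift     = (1/2) * (3*exp(x/4)/32) evaluated at B_t = 3*exp(B_t/4)/64
  diffusion = (3*exp(x/4)/8) evaluated at B_t = 3*exp(B_t/4)/8
Therefore d(3*exp(B_t/4)/2) = (3*exp(B_t/4)/64) dt + (3*exp(B_t/4)/8) dB_t.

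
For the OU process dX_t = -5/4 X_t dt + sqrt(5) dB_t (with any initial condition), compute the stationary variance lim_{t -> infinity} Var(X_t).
lim Var(X_t) = 2

The OU SDE dX = -theta X dt + sigma dB admits the integrating factor exp(theta t): d(exp(theta t) X_t) = sigma exp(theta t) dB_t. Integrating from 0 to t gives X_t = x_0 * exp(-theta t) + sigma * int_0^t exp(-theta (t-s)) dB_s for any initial x_0. The Itô integral has variance (by the Itô isometry) sigma^2 * int_0^t exp(-2 theta (t - s)) ds = sigma^2 * (1 - exp(-2 theta t)) / (2 theta), independent of x_0.
With theta = 5/4, sigma = sqrt(5):
  Var(X_t) = (sqrt(5))^2 * (1 - exp(-2*5/4 t)) / (2 * 5/4) = 2 - 2*exp(-5*t/2).
As t -> infinity, exp(-2*5/4 t) -> 0, so the stationary variance is sigma^2 / (2 theta) = 2.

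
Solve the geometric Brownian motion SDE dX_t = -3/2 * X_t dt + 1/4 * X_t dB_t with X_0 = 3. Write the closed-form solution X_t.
X_t = 3 * exp((-49/32) * t + (1/4) * B_t)

For GBM dX = mu X dt + sigma X dB with X_0 = x_0, apply Itô to Y = log X: dY = (mu - sigma^2/2) dt + sigma dB, so Y_t = log(x_0) + (mu - sigma^2/2) t + sigma B_t and hence X_t = x_0 * exp((mu - sigma^2/2) t + sigma B_t).
With mu = -3/2, sigma = 1/4, x_0 = 3, this gives:
  X_t = 3 * exp((-49/32) * t + (1/4) * B_t).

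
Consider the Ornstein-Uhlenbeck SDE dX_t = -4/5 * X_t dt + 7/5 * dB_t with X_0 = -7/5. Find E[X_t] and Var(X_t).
E[X_t] = -7*exp(-4*t/5)/5; Var(X_t) = 49/40 - 49*exp(-8*t/5)/40

The OU SDE dX = -theta X dt + sigma dB admits the integrating factor exp(theta t): d(exp(theta t) X_t) = sigma exp(theta t) dB_t. Integrating from 0 to t:
  X_t = x_0 * exp(-theta t) + sigma * int_0^t exp(-theta (t-s)) dB_s.
The Itô integral has mean 0 and (by the Itô isometry) variance sigma^2 * int_0^t exp(-2 theta (t - s)) ds = sigma^2 * (1 - exp(-2 theta t)) / (2 theta).
With theta = 4/5, sigma = 7/5, x_0 = -7/5:
  E[X_t] = -7/5 * exp(-4/5 t) = -7*exp(-4*t/5)/5
  Var(X_t) = (7/5)^2 * (1 - exp(-2*4/5 t)) / (2 * 4/5) = 49/40 - 49*exp(-8*t/5)/40.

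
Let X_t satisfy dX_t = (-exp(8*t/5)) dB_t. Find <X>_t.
<X>_t = 5*exp(16*t/5)/16 - 5/16

For an Itô process dX_t = a(t) dt + b(t) dB_t, the quadratic variation is <X>_t = int_0^t b(s)^2 ds (the drift term does not contribute). Here b(s) = -exp(8*s/5), so
  b(s)^2 = exp(16*s/5).
Integrating from 0 to t:
  <X>_t = int_0^t (exp(16*s/5)) ds = 5*exp(16*t/5)/16 - 5/16.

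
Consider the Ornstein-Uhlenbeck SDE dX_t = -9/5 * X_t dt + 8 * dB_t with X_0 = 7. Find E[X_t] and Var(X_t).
E[X_t] = 7*exp(-9*t/5); Var(X_t) = 160/9 - 160*exp(-18*t/5)/9

The OU SDE dX = -theta X dt + sigma dB admits the integrating factor exp(theta t): d(exp(theta t) X_t) = sigma exp(theta t) dB_t. Integrating from 0 to t:
  X_t = x_0 * exp(-theta t) + sigma * int_0^t exp(-theta (t-s)) dB_s.
The Itô integral has mean 0 and (by the Itô isometry) variance sigma^2 * int_0^t exp(-2 theta (t - s)) ds = sigma^2 * (1 - exp(-2 theta t)) / (2 theta).
With theta = 9/5, sigma = 8, x_0 = 7:
  E[X_t] = 7 * exp(-9/5 t) = 7*exp(-9*t/5)
  Var(X_t) = (8)^2 * (1 - exp(-2*9/5 t)) / (2 * 9/5) = 160/9 - 160*exp(-18*t/5)/9.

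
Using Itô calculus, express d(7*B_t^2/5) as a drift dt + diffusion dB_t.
d(7*B_t^2/5) = (7/5) dt + (14*B_t/5) dB_t

Itô's formula for f(B_t) gives d f(B_t) = f'(B_t) dB_t + (1/2) f''(B_t) dt. Compute derivatives of f(x) = 7*x^2/5:
  f'(x)  = 14*x/5
  f''(x) = 14/5
Substitute x = B_t and multiply the f'' term by 1/2:
  drift     = (1/2) * (14/5) evaluated at B_t = 7/5
  diffusion = (14*x/5) evaluated at B_t = 14*B_t/5
Therefore d(7*B_t^2/5) = (7/5) dt + (14*B_t/5) dB_t.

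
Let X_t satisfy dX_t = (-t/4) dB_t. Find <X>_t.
<X>_t = t^3/48

For an Itô process dX_t = a(t) dt + b(t) dB_t, the quadratic variation is <X>_t = int_0^t b(s)^2 ds (the drift term does not contribute). Here b(s) = -s/4, so
  b(s)^2 = s^2/16.
Integrating from 0 to t:
  <X>_t = int_0^t (s^2/16) ds = t^3/48.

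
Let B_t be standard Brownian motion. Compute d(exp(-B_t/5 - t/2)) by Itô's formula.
d(exp(-B_t/5 - t/2)) = (-12*exp(-B_t/5 - t/2)/25) dt + (-exp(-B_t/5 - t/2)/5) dB_t

Itô's formula for f(t, x): d f(t, B_t) = (f_t + (1/2) f_xx) dt + f_x dB_t. Compute partials of f(t, x) = exp(-t/2 - x/5):
  f_t(t,x)  = -exp(-t/2 - x/5)/2
  f_x(t,x)  = -exp(-t/2 - x/5)/5
  f_xx(t,x) = exp(-t/2 - x/5)/25
Assemble drift = f_t + (1/2) f_xx = -12*exp(-t/2 - x/5)/25 and diffusion = f_x = -exp(-t/2 - x/5)/5. Substituting x = B_t:
  d(exp(-B_t/5 - t/2)) = (-12*exp(-B_t/5 - t/2)/25) dt + (-exp(-B_t/5 - t/2)/5) dB_t.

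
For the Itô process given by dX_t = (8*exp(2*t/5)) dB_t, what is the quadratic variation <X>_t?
<X>_t = 80*exp(4*t/5) - 80

For an Itô process dX_t = a(t) dt + b(t) dB_t, the quadratic variation is <X>_t = int_0^t b(s)^2 ds (the drift term does not contribute). Here b(s) = 8*exp(2*s/5), so
  b(s)^2 = 64*exp(4*s/5).
Integrating from 0 to t:
  <X>_t = int_0^t (64*exp(4*s/5)) ds = 80*exp(4*t/5) - 80.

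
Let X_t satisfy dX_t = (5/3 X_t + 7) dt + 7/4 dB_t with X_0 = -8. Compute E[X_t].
E[X_t] = -19*exp(5*t/3)/5 - 21/5

Taking expectations and using E[dB_t] = 0, the mean m(t) = E[X_t] satisfies the ODE m'(t) = a m(t) + b with m(0) = x_0. With a = 5/3, b = 7, x_0 = -8, the solution is
  m(t) = x_0 * exp(a t) + (b/a) * (exp(a t) - 1)
       = (-8) * exp((5/3) t) + (7/(5/3)) * (exp((5/3) t) - 1)
       = -19*exp(5*t/3)/5 - 21/5.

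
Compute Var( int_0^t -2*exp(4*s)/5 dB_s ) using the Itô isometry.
Var = exp(8*t)/50 - 1/50

The Itô integral of a deterministic integrand f(s) has mean 0 because each increment f(s) * (B_{s+ds} - B_s) has mean 0. By the Itô isometry:
  Var( int_0^t f(s) dB_s ) = E[ (int_0^t f(s) dB_s)^2 ] = int_0^t f(s)^2 ds.
Here f(s) = -2*exp(4*s)/5, so f(s)^2 = 4*exp(8*s)/25. Integrate:
  int_0^t (4*exp(8*s)/25) ds = exp(8*t)/50 - 1/50.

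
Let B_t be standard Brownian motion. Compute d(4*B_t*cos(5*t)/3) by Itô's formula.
d(4*B_t*cos(5*t)/3) = (-20*B_t*sin(5*t)/3) dt + (4*cos(5*t)/3) dB_t

Itô's formula for f(t, x): d f(t, B_t) = (f_t + (1/2) f_xx) dt + f_x dB_t. Compute partials of f(t, x) = 4*x*cos(5*t)/3:
  f_t(t,x)  = -20*x*sin(5*t)/3
  f_x(t,x)  = 4*cos(5*t)/3
  f_xx(t,x) = 0
Assemble drift = f_t + (1/2) f_xx = -20*x*sin(5*t)/3 and diffusion = f_x = 4*cos(5*t)/3. Substituting x = B_t:
  d(4*B_t*cos(5*t)/3) = (-20*B_t*sin(5*t)/3) dt + (4*cos(5*t)/3) dB_t.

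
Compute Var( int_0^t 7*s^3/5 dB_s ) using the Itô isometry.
Var = 7*t^7/25

The Itô integral of a deterministic integrand f(s) has mean 0 because each increment f(s) * (B_{s+ds} - B_s) has mean 0. By the Itô isometry:
  Var( int_0^t f(s) dB_s ) = E[ (int_0^t f(s) dB_s)^2 ] = int_0^t f(s)^2 ds.
Here f(s) = 7*s^3/5, so f(s)^2 = 49*s^6/25. Integrate:
  int_0^t (49*s^6/25) ds = 7*t^7/25.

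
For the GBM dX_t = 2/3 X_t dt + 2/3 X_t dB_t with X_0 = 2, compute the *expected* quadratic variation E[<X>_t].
E[<X>_t] = exp(16*t/9) - 1

<X>_t = int_0^t ((2/3) * X_s)^2 ds. Taking expectation inside the integral: E[<X>_t] = (2/3)^2 * int_0^t E[X_s^2] ds. For GBM, E[X_s^2] = x_0^2 * exp((2 mu + sigma^2) s). Integrating:
  E[<X>_t] = (2/3)^2 * 2^2 * (exp((2*(2/3) + (2/3)^2) t) - 1) / (2*(2/3) + (2/3)^2)
           = (2/3)^2 * 2^2 * (exp((16/9) t) - 1) / (16/9) = exp(16*t/9) - 1.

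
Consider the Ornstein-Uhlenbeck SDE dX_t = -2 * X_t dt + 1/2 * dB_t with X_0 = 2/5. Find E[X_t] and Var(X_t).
E[X_t] = 2*exp(-2*t)/5; Var(X_t) = 1/16 - exp(-4*t)/16

The OU SDE dX = -theta X dt + sigma dB admits the integrating factor exp(theta t): d(exp(theta t) X_t) = sigma exp(theta t) dB_t. Integrating from 0 to t:
  X_t = x_0 * exp(-theta t) + sigma * int_0^t exp(-theta (t-s)) dB_s.
The Itô integral has mean 0 and (by the Itô isometry) variance sigma^2 * int_0^t exp(-2 theta (t - s)) ds = sigma^2 * (1 - exp(-2 theta t)) / (2 theta).
With theta = 2, sigma = 1/2, x_0 = 2/5:
  E[X_t] = 2/5 * exp(-2 t) = 2*exp(-2*t)/5
  Var(X_t) = (1/2)^2 * (1 - exp(-2*2 t)) / (2 * 2) = 1/16 - exp(-4*t)/16.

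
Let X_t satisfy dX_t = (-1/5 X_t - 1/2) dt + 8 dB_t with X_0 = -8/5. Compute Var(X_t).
Var(X_t) = 160 - 160*exp(-2*t/5)

The variance V(t) = Var(X_t) satisfies V'(t) = 2 a V(t) + c^2 with V(0) = 0 (drift coefficient is linear in X, diffusion is constant). With a = -1/5, c = 8, the solution is
  V(t) = (c^2 / (2 a)) * (exp(2 a t) - 1)
       = (8^2 / (2*(-1/5))) * (exp((-2/5) t) - 1)
       = 160 - 160*exp(-2*t/5).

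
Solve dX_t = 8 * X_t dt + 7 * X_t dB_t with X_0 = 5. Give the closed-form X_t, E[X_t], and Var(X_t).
X_t = 5 * exp((-33/2) t + (7) B_t); E[X_t] = 5*exp(8*t); Var(X_t) = 25*(exp(49*t) - 1)*exp(16*t)

For GBM dX = mu X dt + sigma X dB with X_0 = x_0, apply Itô to Y = log X: dY = (mu - sigma^2/2) dt + sigma dB, so Y_t = log(x_0) + (mu - sigma^2/2) t + sigma B_t and hence X_t = x_0 * exp((mu - sigma^2/2) t + sigma B_t).
With mu = 8, sigma = 7, x_0 = 5, this gives:
  X_t = 5 * exp((-33/2) * t + (7) * B_t).
Since sigma*B_t ~ Normal(0, sigma^2 t), E[exp(sigma*B_t)] = exp(sigma^2 t / 2); so E[X_t] = x_0 * exp((mu - sigma^2/2) t) * exp(sigma^2 t / 2) = x_0 * exp(mu t) = 5*exp(8*t).
Var(X_t) = E[X_t^2] - (E[X_t])^2 = x_0^2 * exp(2 mu t) * (exp(sigma^2 t) - 1) = 25*(exp(49*t) - 1)*exp(16*t).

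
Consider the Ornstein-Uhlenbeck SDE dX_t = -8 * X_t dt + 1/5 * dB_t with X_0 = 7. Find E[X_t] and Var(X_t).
E[X_t] = 7*exp(-8*t); Var(X_t) = 1/400 - exp(-16*t)/400

The OU SDE dX = -theta X dt + sigma dB admits the integrating factor exp(theta t): d(exp(theta t) X_t) = sigma exp(theta t) dB_t. Integrating from 0 to t:
  X_t = x_0 * exp(-theta t) + sigma * int_0^t exp(-theta (t-s)) dB_s.
The Itô integral has mean 0 and (by the Itô isometry) variance sigma^2 * int_0^t exp(-2 theta (t - s)) ds = sigma^2 * (1 - exp(-2 theta t)) / (2 theta).
With theta = 8, sigma = 1/5, x_0 = 7:
  E[X_t] = 7 * exp(-8 t) = 7*exp(-8*t)
  Var(X_t) = (1/5)^2 * (1 - exp(-2*8 t)) / (2 * 8) = 1/400 - exp(-16*t)/400.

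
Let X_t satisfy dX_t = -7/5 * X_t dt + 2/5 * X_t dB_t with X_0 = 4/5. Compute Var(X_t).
Var(X_t) = (16*exp(4*t/25) - 16)*exp(-14*t/5)/25

For GBM dX = mu X dt + sigma X dB with X_0 = x_0, apply Itô to Y = log X: dY = (mu - sigma^2/2) dt + sigma dB, so Y_t = log(x_0) + (mu - sigma^2/2) t + sigma B_t and hence X_t = x_0 * exp((mu - sigma^2/2) t + sigma B_t).
With mu = -7/5, sigma = 2/5, x_0 = 4/5, this gives:
  X_t = 4/5 * exp((-37/25) * t + (2/5) * B_t).
Since sigma*B_t ~ Normal(0, sigma^2 t), E[exp(sigma*B_t)] = exp(sigma^2 t / 2); so E[X_t] = x_0 * exp((mu - sigma^2/2) t) * exp(sigma^2 t / 2) = x_0 * exp(mu t) = 4*exp(-7*t/5)/5.
Var(X_t) = E[X_t^2] - (E[X_t])^2 = x_0^2 * exp(2 mu t) * (exp(sigma^2 t) - 1) = (16*exp(4*t/25) - 16)*exp(-14*t/5)/25.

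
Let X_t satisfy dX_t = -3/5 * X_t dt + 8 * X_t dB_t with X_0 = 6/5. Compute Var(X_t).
Var(X_t) = (36*exp(64*t) - 36)*exp(-6*t/5)/25

For GBM dX = mu X dt + sigma X dB with X_0 = x_0, apply Itô to Y = log X: dY = (mu - sigma^2/2) dt + sigma dB, so Y_t = log(x_0) + (mu - sigma^2/2) t + sigma B_t and hence X_t = x_0 * exp((mu - sigma^2/2) t + sigma B_t).
With mu = -3/5, sigma = 8, x_0 = 6/5, this gives:
  X_t = 6/5 * exp((-163/5) * t + (8) * B_t).
Since sigma*B_t ~ Normal(0, sigma^2 t), E[exp(sigma*B_t)] = exp(sigma^2 t / 2); so E[X_t] = x_0 * exp((mu - sigma^2/2) t) * exp(sigma^2 t / 2) = x_0 * exp(mu t) = 6*exp(-3*t/5)/5.
Var(X_t) = E[X_t^2] - (E[X_t])^2 = x_0^2 * exp(2 mu t) * (exp(sigma^2 t) - 1) = (36*exp(64*t) - 36)*exp(-6*t/5)/25.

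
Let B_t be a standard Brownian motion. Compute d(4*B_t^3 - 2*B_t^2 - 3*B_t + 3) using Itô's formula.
d(4*B_t^3 - 2*B_t^2 - 3*B_t + 3) = (12*B_t - 2) dt + (12*B_t^2 - 4*B_t - 3) dB_t

Itô's formula for f(B_t) gives d f(B_t) = f'(B_t) dB_t + (1/2) f''(B_t) dt. Compute derivatives of f(x) = 4*x^3 - 2*x^2 - 3*x + 3:
  f'(x)  = 12*x^2 - 4*x - 3
  f''(x) = 24*x - 4
Substitute x = B_t and multiply the f'' term by 1/2:
  drift     = (1/2) * (24*x - 4) evaluated at B_t = 12*B_t - 2
  diffusion = (12*x^2 - 4*x - 3) evaluated at B_t = 12*B_t^2 - 4*B_t - 3
Therefore d(4*B_t^3 - 2*B_t^2 - 3*B_t + 3) = (12*B_t - 2) dt + (12*B_t^2 - 4*B_t - 3) dB_t.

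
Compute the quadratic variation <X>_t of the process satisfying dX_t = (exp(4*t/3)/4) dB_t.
<X>_t = 3*exp(8*t/3)/128 - 3/128

For an Itô process dX_t = a(t) dt + b(t) dB_t, the quadratic variation is <X>_t = int_0^t b(s)^2 ds (the drift term does not contribute). Here b(s) = exp(4*s/3)/4, so
  b(s)^2 = exp(8*s/3)/16.
Integrating from 0 to t:
  <X>_t = int_0^t (exp(8*s/3)/16) ds = 3*exp(8*t/3)/128 - 3/128.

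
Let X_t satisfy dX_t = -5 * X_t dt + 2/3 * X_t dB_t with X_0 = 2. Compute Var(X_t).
Var(X_t) = (4*exp(4*t/9) - 4)*exp(-10*t)

For GBM dX = mu X dt + sigma X dB with X_0 = x_0, apply Itô to Y = log X: dY = (mu - sigma^2/2) dt + sigma dB, so Y_t = log(x_0) + (mu - sigma^2/2) t + sigma B_t and hence X_t = x_0 * exp((mu - sigma^2/2) t + sigma B_t).
With mu = -5, sigma = 2/3, x_0 = 2, this gives:
  X_t = 2 * exp((-47/9) * t + (2/3) * B_t).
Since sigma*B_t ~ Normal(0, sigma^2 t), E[exp(sigma*B_t)] = exp(sigma^2 t / 2); so E[X_t] = x_0 * exp((mu - sigma^2/2) t) * exp(sigma^2 t / 2) = x_0 * exp(mu t) = 2*exp(-5*t).
Var(X_t) = E[X_t^2] - (E[X_t])^2 = x_0^2 * exp(2 mu t) * (exp(sigma^2 t) - 1) = (4*exp(4*t/9) - 4)*exp(-10*t).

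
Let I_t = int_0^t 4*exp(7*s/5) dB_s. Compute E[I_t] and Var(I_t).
E[I_t] = 0; Var(I_t) = 40*exp(14*t/5)/7 - 40/7

The Itô integral of a deterministic integrand f(s) has mean 0 because each increment f(s) * (B_{s+ds} - B_s) has mean 0. By the Itô isometry:
  Var( int_0^t f(s) dB_s ) = E[ (int_0^t f(s) dB_s)^2 ] = int_0^t f(s)^2 ds.
Here f(s) = 4*exp(7*s/5), so f(s)^2 = 16*exp(14*s/5). Integrate:
  int_0^t (16*exp(14*s/5)) ds = 40*exp(14*t/5)/7 - 40/7.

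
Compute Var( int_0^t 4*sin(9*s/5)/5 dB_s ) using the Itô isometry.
Var = 8*t/25 - 4*sin(18*t/5)/45

The Itô integral of a deterministic integrand f(s) has mean 0 because each increment f(s) * (B_{s+ds} - B_s) has mean 0. By the Itô isometry:
  Var( int_0^t f(s) dB_s ) = E[ (int_0^t f(s) dB_s)^2 ] = int_0^t f(s)^2 ds.
Here f(s) = 4*sin(9*s/5)/5, so f(s)^2 = 16*sin(9*s/5)^2/25. Integrate:
  int_0^t (16*sin(9*s/5)^2/25) ds = 8*t/25 - 4*sin(18*t/5)/45.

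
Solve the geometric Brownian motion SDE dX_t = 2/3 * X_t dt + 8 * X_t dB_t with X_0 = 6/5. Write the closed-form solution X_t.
X_t = 6/5 * exp((-94/3) * t + (8) * B_t)

For GBM dX = mu X dt + sigma X dB with X_0 = x_0, apply Itô to Y = log X: dY = (mu - sigma^2/2) dt + sigma dB, so Y_t = log(x_0) + (mu - sigma^2/2) t + sigma B_t and hence X_t = x_0 * exp((mu - sigma^2/2) t + sigma B_t).
With mu = 2/3, sigma = 8, x_0 = 6/5, this gives:
  X_t = 6/5 * exp((-94/3) * t + (8) * B_t).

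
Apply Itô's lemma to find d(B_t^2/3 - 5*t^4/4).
d(B_t^2/3 - 5*t^4/4) = (1/3 - 5*t^3) dt + (2*B_t/3) dB_t

Itô's formula for f(t, x): d f(t, B_t) = (f_t + (1/2) f_xx) dt + f_x dB_t. Compute partials of f(t, x) = -5*t^4/4 + x^2/3:
  f_t(t,x)  = -5*t^3
  f_x(t,x)  = 2*x/3
  f_xx(t,x) = 2/3
Assemble drift = f_t + (1/2) f_xx = 1/3 - 5*t^3 and diffusion = f_x = 2*x/3. Substituting x = B_t:
  d(B_t^2/3 - 5*t^4/4) = (1/3 - 5*t^3) dt + (2*B_t/3) dB_t.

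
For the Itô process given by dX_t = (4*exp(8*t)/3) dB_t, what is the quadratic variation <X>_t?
<X>_t = exp(16*t)/9 - 1/9

For an Itô process dX_t = a(t) dt + b(t) dB_t, the quadratic variation is <X>_t = int_0^t b(s)^2 ds (the drift term does not contribute). Here b(s) = 4*exp(8*s)/3, so
  b(s)^2 = 16*exp(16*s)/9.
Integrating from 0 to t:
  <X>_t = int_0^t (16*exp(16*s)/9) ds = exp(16*t)/9 - 1/9.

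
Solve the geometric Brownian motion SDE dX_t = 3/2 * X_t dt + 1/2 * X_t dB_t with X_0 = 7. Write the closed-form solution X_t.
X_t = 7 * exp((11/8) * t + (1/2) * B_t)

For GBM dX = mu X dt + sigma X dB with X_0 = x_0, apply Itô to Y = log X: dY = (mu - sigma^2/2) dt + sigma dB, so Y_t = log(x_0) + (mu - sigma^2/2) t + sigma B_t and hence X_t = x_0 * exp((mu - sigma^2/2) t + sigma B_t).
With mu = 3/2, sigma = 1/2, x_0 = 7, this gives:
  X_t = 7 * exp((11/8) * t + (1/2) * B_t).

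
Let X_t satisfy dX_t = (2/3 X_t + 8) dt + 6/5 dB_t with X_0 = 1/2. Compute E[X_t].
E[X_t] = 25*exp(2*t/3)/2 - 12

Taking expectations and using E[dB_t] = 0, the mean m(t) = E[X_t] satisfies the ODE m'(t) = a m(t) + b with m(0) = x_0. With a = 2/3, b = 8, x_0 = 1/2, the solution is
  m(t) = x_0 * exp(a t) + (b/a) * (exp(a t) - 1)
       = (1/2) * exp((2/3) t) + (8/(2/3)) * (exp((2/3) t) - 1)
       = 25*exp(2*t/3)/2 - 12.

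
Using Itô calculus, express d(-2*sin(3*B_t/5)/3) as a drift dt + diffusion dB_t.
d(-2*sin(3*B_t/5)/3) = (3*sin(3*B_t/5)/25) dt + (-2*cos(3*B_t/5)/5) dB_t

Itô's formula for f(B_t) gives d f(B_t) = f'(B_t) dB_t + (1/2) f''(B_t) dt. Compute derivatives of f(x) = -2*sin(3*x/5)/3:
  f'(x)  = -2*cos(3*x/5)/5
  f''(x) = 6*sin(3*x/5)/25
Substitute x = B_t and multiply the f'' term by 1/2:
  drift     = (1/2) * (6*sin(3*x/5)/25) evaluated at B_t = 3*sin(3*B_t/5)/25
  diffusion = (-2*cos(3*x/5)/5) evaluated at B_t = -2*cos(3*B_t/5)/5
Therefore d(-2*sin(3*B_t/5)/3) = (3*sin(3*B_t/5)/25) dt + (-2*cos(3*B_t/5)/5) dB_t.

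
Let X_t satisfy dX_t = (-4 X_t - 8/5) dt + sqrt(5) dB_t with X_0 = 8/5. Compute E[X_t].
E[X_t] = -2/5 + 2*exp(-4*t)

Taking expectations and using E[dB_t] = 0, the mean m(t) = E[X_t] satisfies the ODE m'(t) = a m(t) + b with m(0) = x_0. With a = -4, b = -8/5, x_0 = 8/5, the solution is
  m(t) = x_0 * exp(a t) + (b/a) * (exp(a t) - 1)
       = (8/5) * exp((-4) t) + ((-8/5)/(-4)) * (exp((-4) t) - 1)
       = -2/5 + 2*exp(-4*t).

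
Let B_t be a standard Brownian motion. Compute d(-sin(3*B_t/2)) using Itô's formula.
d(-sin(3*B_t/2)) = (9*sin(3*B_t/2)/8) dt + (-3*cos(3*B_t/2)/2) dB_t

Itô's formula for f(B_t) gives d f(B_t) = f'(B_t) dB_t + (1/2) f''(B_t) dt. Compute derivatives of f(x) = -sin(3*x/2):
  f'(x)  = -3*cos(3*x/2)/2
  f''(x) = 9*sin(3*x/2)/4
Substitute x = B_t and multiply the f'' term by 1/2:
  drift     = (1/2) * (9*sin(3*x/2)/4) evaluated at B_t = 9*sin(3*B_t/2)/8
  diffusion = (-3*cos(3*x/2)/2) evaluated at B_t = -3*cos(3*B_t/2)/2
Therefore d(-sin(3*B_t/2)) = (9*sin(3*B_t/2)/8) dt + (-3*cos(3*B_t/2)/2) dB_t.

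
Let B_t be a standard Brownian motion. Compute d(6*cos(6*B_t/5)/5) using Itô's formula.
d(6*cos(6*B_t/5)/5) = (-108*cos(6*B_t/5)/125) dt + (-36*sin(6*B_t/5)/25) dB_t

Itô's formula for f(B_t) gives d f(B_t) = f'(B_t) dB_t + (1/2) f''(B_t) dt. Compute derivatives of f(x) = 6*cos(6*x/5)/5:
  f'(x)  = -36*sin(6*x/5)/25
  f''(x) = -216*cos(6*x/5)/125
Substitute x = B_t and multiply the f'' term by 1/2:
  drift     = (1/2) * (-216*cos(6*x/5)/125) evaluated at B_t = -108*cos(6*B_t/5)/125
  diffusion = (-36*sin(6*x/5)/25) evaluated at B_t = -36*sin(6*B_t/5)/25
Therefore d(6*cos(6*B_t/5)/5) = (-108*cos(6*B_t/5)/125) dt + (-36*sin(6*B_t/5)/25) dB_t.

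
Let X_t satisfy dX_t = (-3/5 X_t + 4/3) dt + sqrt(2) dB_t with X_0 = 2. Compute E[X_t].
E[X_t] = 20/9 - 2*exp(-3*t/5)/9

Taking expectations and using E[dB_t] = 0, the mean m(t) = E[X_t] satisfies the ODE m'(t) = a m(t) + b with m(0) = x_0. With a = -3/5, b = 4/3, x_0 = 2, the solution is
  m(t) = x_0 * exp(a t) + (b/a) * (exp(a t) - 1)
       = 2 * exp((-3/5) t) + ((4/3)/(-3/5)) * (exp((-3/5) t) - 1)
       = 20/9 - 2*exp(-3*t/5)/9.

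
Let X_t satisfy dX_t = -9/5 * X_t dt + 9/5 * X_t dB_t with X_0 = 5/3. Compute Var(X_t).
Var(X_t) = (25*exp(81*t/25) - 25)*exp(-18*t/5)/9

For GBM dX = mu X dt + sigma X dB with X_0 = x_0, apply Itô to Y = log X: dY = (mu - sigma^2/2) dt + sigma dB, so Y_t = log(x_0) + (mu - sigma^2/2) t + sigma B_t and hence X_t = x_0 * exp((mu - sigma^2/2) t + sigma B_t).
With mu = -9/5, sigma = 9/5, x_0 = 5/3, this gives:
  X_t = 5/3 * exp((-171/50) * t + (9/5) * B_t).
Since sigma*B_t ~ Normal(0, sigma^2 t), E[exp(sigma*B_t)] = exp(sigma^2 t / 2); so E[X_t] = x_0 * exp((mu - sigma^2/2) t) * exp(sigma^2 t / 2) = x_0 * exp(mu t) = 5*exp(-9*t/5)/3.
Var(X_t) = E[X_t^2] - (E[X_t])^2 = x_0^2 * exp(2 mu t) * (exp(sigma^2 t) - 1) = (25*exp(81*t/25) - 25)*exp(-18*t/5)/9.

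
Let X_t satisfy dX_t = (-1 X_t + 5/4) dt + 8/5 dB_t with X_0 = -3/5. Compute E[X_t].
E[X_t] = 5/4 - 37*exp(-t)/20

Taking expectations and using E[dB_t] = 0, the mean m(t) = E[X_t] satisfies the ODE m'(t) = a m(t) + b with m(0) = x_0. With a = -1, b = 5/4, x_0 = -3/5, the solution is
  m(t) = x_0 * exp(a t) + (b/a) * (exp(a t) - 1)
       = (-3/5) * exp((-1) t) + ((5/4)/(-1)) * (exp((-1) t) - 1)
       = 5/4 - 37*exp(-t)/20.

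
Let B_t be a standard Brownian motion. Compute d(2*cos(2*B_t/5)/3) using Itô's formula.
d(2*cos(2*B_t/5)/3) = (-4*cos(2*B_t/5)/75) dt + (-4*sin(2*B_t/5)/15) dB_t

Itô's formula for f(B_t) gives d f(B_t) = f'(B_t) dB_t + (1/2) f''(B_t) dt. Compute derivatives of f(x) = 2*cos(2*x/5)/3:
  f'(x)  = -4*sin(2*x/5)/15
  f''(x) = -8*cos(2*x/5)/75
Substitute x = B_t and multiply the f'' term by 1/2:
  drift     = (1/2) * (-8*cos(2*x/5)/75) evaluated at B_t = -4*cos(2*B_t/5)/75
  diffusion = (-4*sin(2*x/5)/15) evaluated at B_t = -4*sin(2*B_t/5)/15
Therefore d(2*cos(2*B_t/5)/3) = (-4*cos(2*B_t/5)/75) dt + (-4*sin(2*B_t/5)/15) dB_t.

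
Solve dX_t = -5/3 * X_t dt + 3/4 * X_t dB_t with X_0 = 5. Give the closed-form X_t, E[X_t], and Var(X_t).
X_t = 5 * exp((-187/96) t + (3/4) B_t); E[X_t] = 5*exp(-5*t/3); Var(X_t) = (25*exp(9*t/16) - 25)*exp(-10*t/3)

For GBM dX = mu X dt + sigma X dB with X_0 = x_0, apply Itô to Y = log X: dY = (mu - sigma^2/2) dt + sigma dB, so Y_t = log(x_0) + (mu - sigma^2/2) t + sigma B_t and hence X_t = x_0 * exp((mu - sigma^2/2) t + sigma B_t).
With mu = -5/3, sigma = 3/4, x_0 = 5, this gives:
  X_t = 5 * exp((-187/96) * t + (3/4) * B_t).
Since sigma*B_t ~ Normal(0, sigma^2 t), E[exp(sigma*B_t)] = exp(sigma^2 t / 2); so E[X_t] = x_0 * exp((mu - sigma^2/2) t) * exp(sigma^2 t / 2) = x_0 * exp(mu t) = 5*exp(-5*t/3).
Var(X_t) = E[X_t^2] - (E[X_t])^2 = x_0^2 * exp(2 mu t) * (exp(sigma^2 t) - 1) = (25*exp(9*t/16) - 25)*exp(-10*t/3).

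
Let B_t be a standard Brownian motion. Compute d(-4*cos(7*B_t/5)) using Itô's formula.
d(-4*cos(7*B_t/5)) = (98*cos(7*B_t/5)/25) dt + (28*sin(7*B_t/5)/5) dB_t

Itô's formula for f(B_t) gives d f(B_t) = f'(B_t) dB_t + (1/2) f''(B_t) dt. Compute derivatives of f(x) = -4*cos(7*x/5):
  f'(x)  = 28*sin(7*x/5)/5
  f''(x) = 196*cos(7*x/5)/25
Substitute x = B_t and multiply the f'' term by 1/2:
  drift     = (1/2) * (196*cos(7*x/5)/25) evaluated at B_t = 98*cos(7*B_t/5)/25
  diffusion = (28*sin(7*x/5)/5) evaluated at B_t = 28*sin(7*B_t/5)/5
Therefore d(-4*cos(7*B_t/5)) = (98*cos(7*B_t/5)/25) dt + (28*sin(7*B_t/5)/5) dB_t.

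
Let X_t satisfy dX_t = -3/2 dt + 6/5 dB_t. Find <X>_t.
<X>_t = 36*t/25

For an Itô process dX_t = a(t) dt + b(t) dB_t, the quadratic variation is <X>_t = int_0^t b(s)^2 ds (the drift term does not contribute). Here b(s) = 6/5, so
  b(s)^2 = 36/25.
Integrating from 0 to t:
  <X>_t = int_0^t (36/25) ds = 36*t/25.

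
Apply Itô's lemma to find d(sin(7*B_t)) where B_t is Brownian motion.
d(sin(7*B_t)) = (-49*sin(7*B_t)/2) dt + (7*cos(7*B_t)) dB_t

Itô's formula for f(B_t) gives d f(B_t) = f'(B_t) dB_t + (1/2) f''(B_t) dt. Compute derivatives of f(x) = sin(7*x):
  f'(x)  = 7*cos(7*x)
  f''(x) = -49*sin(7*x)
Substitute x = B_t and multiply the f'' term by 1/2:
  drift     = (1/2) * (-49*sin(7*x)) evaluated at B_t = -49*sin(7*B_t)/2
  diffusion = (7*cos(7*x)) evaluated at B_t = 7*cos(7*B_t)
Therefore d(sin(7*B_t)) = (-49*sin(7*B_t)/2) dt + (7*cos(7*B_t)) dB_t.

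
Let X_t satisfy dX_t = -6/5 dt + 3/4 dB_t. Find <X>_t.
<X>_t = 9*t/16

For an Itô process dX_t = a(t) dt + b(t) dB_t, the quadratic variation is <X>_t = int_0^t b(s)^2 ds (the drift term does not contribute). Here b(s) = 3/4, so
  b(s)^2 = 9/16.
Integrating from 0 to t:
  <X>_t = int_0^t (9/16) ds = 9*t/16.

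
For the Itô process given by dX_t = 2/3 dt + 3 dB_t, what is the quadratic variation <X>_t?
<X>_t = 9*t

For an Itô process dX_t = a(t) dt + b(t) dB_t, the quadratic variation is <X>_t = int_0^t b(s)^2 ds (the drift term does not contribute). Here b(s) = 3, so
  b(s)^2 = 9.
Integrating from 0 to t:
  <X>_t = int_0^t (9) ds = 9*t.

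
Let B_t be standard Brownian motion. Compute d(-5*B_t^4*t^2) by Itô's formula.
d(-5*B_t^4*t^2) = (10*B_t^2*t*(-B_t^2 - 3*t)) dt + (-20*B_t^3*t^2) dB_t

Itô's formula for f(t, x): d f(t, B_t) = (f_t + (1/2) f_xx) dt + f_x dB_t. Compute partials of f(t, x) = -5*t^2*x^4:
  f_t(t,x)  = -10*t*x^4
  f_x(t,x)  = -20*t^2*x^3
  f_xx(t,x) = -60*t^2*x^2
Assemble drift = f_t + (1/2) f_xx = 10*t*x^2*(-3*t - x^2) and diffusion = f_x = -20*t^2*x^3. Substituting x = B_t:
  d(-5*B_t^4*t^2) = (10*B_t^2*t*(-B_t^2 - 3*t)) dt + (-20*B_t^3*t^2) dB_t.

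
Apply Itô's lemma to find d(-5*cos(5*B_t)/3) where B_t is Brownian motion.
d(-5*cos(5*B_t)/3) = (125*cos(5*B_t)/6) dt + (25*sin(5*B_t)/3) dB_t

Itô's formula for f(B_t) gives d f(B_t) = f'(B_t) dB_t + (1/2) f''(B_t) dt. Compute derivatives of f(x) = -5*cos(5*x)/3:
  f'(x)  = 25*sin(5*x)/3
  f''(x) = 125*cos(5*x)/3
Substitute x = B_t and multiply the f'' term by 1/2:
  drift     = (1/2) * (125*cos(5*x)/3) evaluated at B_t = 125*cos(5*B_t)/6
  diffusion = (25*sin(5*x)/3) evaluated at B_t = 25*sin(5*B_t)/3
Therefore d(-5*cos(5*B_t)/3) = (125*cos(5*B_t)/6) dt + (25*sin(5*B_t)/3) dB_t.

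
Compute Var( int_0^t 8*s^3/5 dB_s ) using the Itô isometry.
Var = 64*t^7/175

The Itô integral of a deterministic integrand f(s) has mean 0 because each increment f(s) * (B_{s+ds} - B_s) has mean 0. By the Itô isometry:
  Var( int_0^t f(s) dB_s ) = E[ (int_0^t f(s) dB_s)^2 ] = int_0^t f(s)^2 ds.
Here f(s) = 8*s^3/5, so f(s)^2 = 64*s^6/25. Integrate:
  int_0^t (64*s^6/25) ds = 64*t^7/175.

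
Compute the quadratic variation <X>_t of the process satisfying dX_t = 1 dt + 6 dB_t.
<X>_t = 36*t

For an Itô process dX_t = a(t) dt + b(t) dB_t, the quadratic variation is <X>_t = int_0^t b(s)^2 ds (the drift term does not contribute). Here b(s) = 6, so
  b(s)^2 = 36.
Integrating from 0 to t:
  <X>_t = int_0^t (36) ds = 36*t.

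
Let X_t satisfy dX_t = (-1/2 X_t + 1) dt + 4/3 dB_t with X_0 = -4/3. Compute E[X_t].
E[X_t] = 2 - 10*exp(-t/2)/3

Taking expectations and using E[dB_t] = 0, the mean m(t) = E[X_t] satisfies the ODE m'(t) = a m(t) + b with m(0) = x_0. With a = -1/2, b = 1, x_0 = -4/3, the solution is
  m(t) = x_0 * exp(a t) + (b/a) * (exp(a t) - 1)
       = (-4/3) * exp((-1/2) t) + (1/(-1/2)) * (exp((-1/2) t) - 1)
       = 2 - 10*exp(-t/2)/3.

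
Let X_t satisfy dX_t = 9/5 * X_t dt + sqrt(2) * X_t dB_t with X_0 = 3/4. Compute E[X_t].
E[X_t] = 3*exp(9*t/5)/4

For GBM dX = mu X dt + sigma X dB with X_0 = x_0, apply Itô to Y = log X: dY = (mu - sigma^2/2) dt + sigma dB, so Y_t = log(x_0) + (mu - sigma^2/2) t + sigma B_t and hence X_t = x_0 * exp((mu - sigma^2/2) t + sigma B_t).
With mu = 9/5, sigma = sqrt(2), x_0 = 3/4, this gives:
  X_t = 3/4 * exp((4/5) * t + (sqrt(2)) * B_t).
Since sigma*B_t ~ Normal(0, sigma^2 t), E[exp(sigma*B_t)] = exp(sigma^2 t / 2); so E[X_t] = x_0 * exp((mu - sigma^2/2) t) * exp(sigma^2 t / 2) = x_0 * exp(mu t) = 3*exp(9*t/5)/4.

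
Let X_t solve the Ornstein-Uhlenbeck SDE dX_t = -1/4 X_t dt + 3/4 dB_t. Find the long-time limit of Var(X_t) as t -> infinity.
lim Var(X_t) = 9/8

The OU SDE dX = -theta X dt + sigma dB admits the integrating factor exp(theta t): d(exp(theta t) X_t) = sigma exp(theta t) dB_t. Integrating from 0 to t gives X_t = x_0 * exp(-theta t) + sigma * int_0^t exp(-theta (t-s)) dB_s for any initial x_0. The Itô integral has variance (by the Itô isometry) sigma^2 * int_0^t exp(-2 theta (t - s)) ds = sigma^2 * (1 - exp(-2 theta t)) / (2 theta), independent of x_0.
With theta = 1/4, sigma = 3/4:
  Var(X_t) = (3/4)^2 * (1 - exp(-2*1/4 t)) / (2 * 1/4) = 9/8 - 9*exp(-t/2)/8.
As t -> infinity, exp(-2*1/4 t) -> 0, so the stationary variance is sigma^2 / (2 theta) = 9/8.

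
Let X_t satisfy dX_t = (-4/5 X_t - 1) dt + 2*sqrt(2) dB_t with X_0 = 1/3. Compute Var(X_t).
Var(X_t) = 5 - 5*exp(-8*t/5)

The variance V(t) = Var(X_t) satisfies V'(t) = 2 a V(t) + c^2 with V(0) = 0 (drift coefficient is linear in X, diffusion is constant). With a = -4/5, c = 2*sqrt(2), the solution is
  V(t) = (c^2 / (2 a)) * (exp(2 a t) - 1)
       = ((2*sqrt(2))^2 / (2*(-4/5))) * (exp((-8/5) t) - 1)
       = 5 - 5*exp(-8*t/5).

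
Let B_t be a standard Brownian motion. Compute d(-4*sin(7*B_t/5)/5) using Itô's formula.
d(-4*sin(7*B_t/5)/5) = (98*sin(7*B_t/5)/125) dt + (-28*cos(7*B_t/5)/25) dB_t

Itô's formula for f(B_t) gives d f(B_t) = f'(B_t) dB_t + (1/2) f''(B_t) dt. Compute derivatives of f(x) = -4*sin(7*x/5)/5:
  f'(x)  = -28*cos(7*x/5)/25
  f''(x) = 196*sin(7*x/5)/125
Substitute x = B_t and multiply the f'' term by 1/2:
  drift     = (1/2) * (196*sin(7*x/5)/125) evaluated at B_t = 98*sin(7*B_t/5)/125
  diffusion = (-28*cos(7*x/5)/25) evaluated at B_t = -28*cos(7*B_t/5)/25
Therefore d(-4*sin(7*B_t/5)/5) = (98*sin(7*B_t/5)/125) dt + (-28*cos(7*B_t/5)/25) dB_t.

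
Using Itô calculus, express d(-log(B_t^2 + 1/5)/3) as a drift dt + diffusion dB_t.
d(-log(B_t^2 + 1/5)/3) = (5*(5*B_t^2 - 1)/(3*(5*B_t^2 + 1)^2)) dt + (-10*B_t/(15*B_t^2 + 3)) dB_t

Itô's formula for f(B_t) gives d f(B_t) = f'(B_t) dB_t + (1/2) f''(B_t) dt. Compute derivatives of f(x) = -log(x^2 + 1/5)/3:
  f'(x)  = -10*x/(15*x^2 + 3)
  f''(x) = 10*(5*x^2 - 1)/(3*(5*x^2 + 1)^2)
Substitute x = B_t and multiply the f'' term by 1/2:
  drift     = (1/2) * (10*(5*x^2 - 1)/(3*(5*x^2 + 1)^2)) evaluated at B_t = 5*(5*B_t^2 - 1)/(3*(5*B_t^2 + 1)^2)
  diffusion = (-10*x/(15*x^2 + 3)) evaluated at B_t = -10*B_t/(15*B_t^2 + 3)
Therefore d(-log(B_t^2 + 1/5)/3) = (5*(5*B_t^2 - 1)/(3*(5*B_t^2 + 1)^2)) dt + (-10*B_t/(15*B_t^2 + 3)) dB_t.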